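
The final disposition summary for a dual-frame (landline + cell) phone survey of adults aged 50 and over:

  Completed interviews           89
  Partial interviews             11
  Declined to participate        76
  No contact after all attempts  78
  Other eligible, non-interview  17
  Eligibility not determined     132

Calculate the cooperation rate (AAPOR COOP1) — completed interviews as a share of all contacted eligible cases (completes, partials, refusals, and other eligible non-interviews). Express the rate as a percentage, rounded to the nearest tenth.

Top = 89
Denominator = 89 + 11 + 76 + 17 = 193
COOP1 = 89 / 193 = 0.4611

46.1%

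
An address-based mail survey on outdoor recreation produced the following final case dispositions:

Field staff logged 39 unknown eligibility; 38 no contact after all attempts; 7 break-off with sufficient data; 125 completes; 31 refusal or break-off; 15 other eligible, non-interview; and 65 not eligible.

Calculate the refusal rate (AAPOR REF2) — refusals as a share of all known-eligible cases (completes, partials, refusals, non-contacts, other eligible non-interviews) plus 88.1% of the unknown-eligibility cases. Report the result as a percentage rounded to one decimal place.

12.4%

Top = 31
Known eligible = 125 + 7 + 31 + 38 + 15 = 216
Estimated eligible among unknowns = 0.8810 × 39 = 34.36
Denominator = 216 + 34.36 = 250.36
REF2 = 31 / 250.36 = 0.1238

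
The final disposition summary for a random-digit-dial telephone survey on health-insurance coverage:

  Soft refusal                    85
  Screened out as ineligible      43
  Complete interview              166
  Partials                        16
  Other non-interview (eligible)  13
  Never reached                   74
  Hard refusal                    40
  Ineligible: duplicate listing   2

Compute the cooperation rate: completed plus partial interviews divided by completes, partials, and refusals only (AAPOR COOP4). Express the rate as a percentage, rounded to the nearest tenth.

Refused = 40 + 85 = 125
Screened out, ineligible = 43 + 2 = 45
Num: 166 + 16 = 182
Denom: 166 + 16 + 125 = 307
COOP4 = 182 / 307 = 0.5928

59.3%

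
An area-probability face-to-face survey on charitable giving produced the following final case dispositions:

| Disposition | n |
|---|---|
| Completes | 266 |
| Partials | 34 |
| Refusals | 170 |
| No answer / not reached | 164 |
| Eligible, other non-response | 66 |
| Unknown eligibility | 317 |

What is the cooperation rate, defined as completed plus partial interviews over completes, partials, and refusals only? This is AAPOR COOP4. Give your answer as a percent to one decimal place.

63.8%

Top → 266 + 34 = 300
Base → 266 + 34 + 170 = 470
COOP4 = 300 / 470 = 0.6383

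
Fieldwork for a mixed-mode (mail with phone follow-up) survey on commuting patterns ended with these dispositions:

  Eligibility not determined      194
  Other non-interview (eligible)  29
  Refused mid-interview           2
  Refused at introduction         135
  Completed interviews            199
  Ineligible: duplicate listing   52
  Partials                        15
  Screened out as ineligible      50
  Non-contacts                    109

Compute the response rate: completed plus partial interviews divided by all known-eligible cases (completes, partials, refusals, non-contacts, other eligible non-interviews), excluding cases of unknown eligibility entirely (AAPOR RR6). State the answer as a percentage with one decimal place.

Declined to participate = 135 + 2 = 137
Ineligible = 50 + 52 = 102
Numerator = 199 + 15 = 214
Denom = 199 + 15 + 137 + 109 + 29 = 489
RR6 = 214 / 489 = 0.4376

43.8%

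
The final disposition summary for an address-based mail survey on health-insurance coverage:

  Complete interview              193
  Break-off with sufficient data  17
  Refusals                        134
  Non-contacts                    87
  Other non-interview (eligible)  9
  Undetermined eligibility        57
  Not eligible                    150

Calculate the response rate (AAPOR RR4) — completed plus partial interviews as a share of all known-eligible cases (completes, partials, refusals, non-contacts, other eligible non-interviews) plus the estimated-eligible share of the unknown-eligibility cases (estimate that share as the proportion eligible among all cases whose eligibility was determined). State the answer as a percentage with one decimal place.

43.5%

Num: 193 + 17 = 210
Determined eligible: 193 + 17 + 134 + 87 + 9 = 440
e = 440 / (440 + 150) = 440 / 590 = 0.7458
Eligible share of unknowns: 0.7458 × 57 = 42.51
Base: 440 + 42.51 = 482.51
RR4 = 210 / 482.51 = 0.4352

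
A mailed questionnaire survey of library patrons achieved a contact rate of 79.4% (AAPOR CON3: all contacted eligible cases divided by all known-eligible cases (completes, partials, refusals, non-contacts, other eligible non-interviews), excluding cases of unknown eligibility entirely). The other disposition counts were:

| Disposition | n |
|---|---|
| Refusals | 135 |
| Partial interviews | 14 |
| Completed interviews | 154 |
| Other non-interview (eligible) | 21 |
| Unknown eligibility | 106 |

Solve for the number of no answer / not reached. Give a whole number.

Numerator: 154 + 14 + 135 + 21 = 324
CON3 = 324 / D = 0.794
D = 324 / 0.794 = 408.1
Other denominator terms total 324
no answer / not reached = 408.1 − 324 ≈ 84

84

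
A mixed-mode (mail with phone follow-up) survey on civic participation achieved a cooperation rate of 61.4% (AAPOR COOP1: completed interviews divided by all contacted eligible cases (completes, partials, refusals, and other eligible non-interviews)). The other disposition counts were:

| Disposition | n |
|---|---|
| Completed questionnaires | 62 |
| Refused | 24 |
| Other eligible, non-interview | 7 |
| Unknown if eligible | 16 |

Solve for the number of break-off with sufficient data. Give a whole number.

8

COOP1 = 62 / D = 0.614
D = 62 / 0.614 = 101.0
Rest of base = 93
break-off with sufficient data = 101.0 − 93 ≈ 8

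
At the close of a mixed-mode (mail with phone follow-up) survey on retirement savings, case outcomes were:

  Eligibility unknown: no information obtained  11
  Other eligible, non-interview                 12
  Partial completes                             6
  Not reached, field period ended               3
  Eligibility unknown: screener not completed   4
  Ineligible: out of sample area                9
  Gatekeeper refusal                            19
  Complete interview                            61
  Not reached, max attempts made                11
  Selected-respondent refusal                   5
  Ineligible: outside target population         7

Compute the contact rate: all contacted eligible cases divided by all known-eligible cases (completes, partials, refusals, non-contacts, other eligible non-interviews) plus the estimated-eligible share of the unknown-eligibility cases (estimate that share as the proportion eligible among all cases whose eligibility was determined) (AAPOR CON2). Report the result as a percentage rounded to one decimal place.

Refusal or break-off = 19 + 5 = 24
Non-contacts = 3 + 11 = 14
Eligibility not determined = 4 + 11 = 15
Not eligible = 7 + 9 = 16
Numerator: 61 + 6 + 24 + 12 = 103
Eligible (known): 61 + 6 + 24 + 14 + 12 = 117
e = 117 / (117 + 16) = 117 / 133 = 0.8797
e × U: 0.8797 × 15 = 13.20
Base: 117 + 13.20 = 130.20
CON2 = 103 / 130.20 = 0.7911

79.1%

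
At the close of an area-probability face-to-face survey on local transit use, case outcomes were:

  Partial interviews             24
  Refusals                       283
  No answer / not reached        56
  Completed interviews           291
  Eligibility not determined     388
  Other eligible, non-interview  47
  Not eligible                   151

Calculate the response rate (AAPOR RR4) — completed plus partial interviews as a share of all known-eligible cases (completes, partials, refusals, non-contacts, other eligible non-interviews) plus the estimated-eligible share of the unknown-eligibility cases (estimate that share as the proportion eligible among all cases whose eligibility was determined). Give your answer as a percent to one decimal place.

30.9%

Numerator = 291 + 24 = 315
Known eligible = 291 + 24 + 283 + 56 + 47 = 701
e = 701 / (701 + 151) = 701 / 852 = 0.8228
Eligible share of unknowns = 0.8228 × 388 = 319.25
Denom = 701 + 319.25 = 1020.25
RR4 = 315 / 1020.25 = 0.3087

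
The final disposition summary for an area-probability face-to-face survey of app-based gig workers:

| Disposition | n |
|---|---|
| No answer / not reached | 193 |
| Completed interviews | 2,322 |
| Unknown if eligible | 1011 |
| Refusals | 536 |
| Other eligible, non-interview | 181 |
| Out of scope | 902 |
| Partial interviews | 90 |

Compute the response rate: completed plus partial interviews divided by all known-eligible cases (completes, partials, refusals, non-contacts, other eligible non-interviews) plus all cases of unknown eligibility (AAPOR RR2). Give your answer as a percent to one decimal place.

55.7%

Top → 2322 + 90 = 2412
Denom → 2322 + 90 + 536 + 193 + 181 + 1011 = 4333
RR2 = 2412 / 4333 = 0.5567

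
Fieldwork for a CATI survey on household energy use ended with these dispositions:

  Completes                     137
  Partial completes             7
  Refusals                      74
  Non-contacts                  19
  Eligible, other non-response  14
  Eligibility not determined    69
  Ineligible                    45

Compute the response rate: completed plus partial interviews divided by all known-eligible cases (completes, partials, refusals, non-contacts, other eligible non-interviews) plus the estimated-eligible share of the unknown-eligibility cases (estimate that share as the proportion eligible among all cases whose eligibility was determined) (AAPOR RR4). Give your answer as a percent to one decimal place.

Numerator: 137 + 7 = 144
Known eligible: 137 + 7 + 74 + 19 + 14 = 251
e = 251 / (251 + 45) = 251 / 296 = 0.8480
Estimated eligible among unknowns: 0.8480 × 69 = 58.51
Denominator: 251 + 58.51 = 309.51
RR4 = 144 / 309.51 = 0.4653

46.5%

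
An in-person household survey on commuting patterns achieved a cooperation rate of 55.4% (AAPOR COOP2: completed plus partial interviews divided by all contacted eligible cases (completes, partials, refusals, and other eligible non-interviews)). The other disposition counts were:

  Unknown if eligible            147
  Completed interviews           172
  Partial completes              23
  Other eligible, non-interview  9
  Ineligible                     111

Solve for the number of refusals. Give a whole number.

148

Numerator → 172 + 23 = 195
COOP2 = 195 / D = 0.554
D = 195 / 0.554 = 352.0
Remaining denominator categories sum to 204
refusals = 352.0 − 204 ≈ 148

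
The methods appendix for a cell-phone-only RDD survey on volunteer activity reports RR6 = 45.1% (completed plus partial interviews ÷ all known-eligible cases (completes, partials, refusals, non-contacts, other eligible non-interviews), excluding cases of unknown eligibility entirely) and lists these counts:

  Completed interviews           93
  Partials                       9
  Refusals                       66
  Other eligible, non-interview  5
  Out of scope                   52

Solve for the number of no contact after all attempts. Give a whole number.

53

Numerator: 93 + 9 = 102
RR6 = 102 / D = 0.451
D = 102 / 0.451 = 226.2
Other denominator terms total 173
no contact after all attempts = 226.2 − 173 ≈ 53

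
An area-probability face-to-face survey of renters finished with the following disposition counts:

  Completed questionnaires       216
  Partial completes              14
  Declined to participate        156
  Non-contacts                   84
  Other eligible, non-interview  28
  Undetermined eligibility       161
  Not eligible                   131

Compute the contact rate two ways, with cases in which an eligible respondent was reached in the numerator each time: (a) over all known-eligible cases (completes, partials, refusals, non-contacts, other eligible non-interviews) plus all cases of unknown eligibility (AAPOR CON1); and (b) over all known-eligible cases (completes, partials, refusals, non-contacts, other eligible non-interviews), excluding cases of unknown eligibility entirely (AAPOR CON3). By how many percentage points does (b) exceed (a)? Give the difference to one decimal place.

20.3

Numerator: 216 + 14 + 156 + 28 = 414
Base: 216 + 14 + 156 + 84 + 28 + 161 = 659
CON1 = 414 / 659 = 0.6282
Base: 216 + 14 + 156 + 84 + 28 = 498
CON3 = 414 / 498 = 0.8313
Difference = 83.13 − 62.82 = 20.31 percentage points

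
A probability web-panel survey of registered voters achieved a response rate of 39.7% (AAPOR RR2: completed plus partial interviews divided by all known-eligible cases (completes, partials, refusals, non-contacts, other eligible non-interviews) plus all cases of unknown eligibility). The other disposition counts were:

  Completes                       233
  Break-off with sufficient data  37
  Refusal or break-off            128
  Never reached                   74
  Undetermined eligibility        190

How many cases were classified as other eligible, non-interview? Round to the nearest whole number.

18

Num = 233 + 37 = 270
RR2 = 270 / D = 0.397
D = 270 / 0.397 = 680.1
Remaining denominator categories sum to 662
other eligible, non-interview = 680.1 − 662 ≈ 18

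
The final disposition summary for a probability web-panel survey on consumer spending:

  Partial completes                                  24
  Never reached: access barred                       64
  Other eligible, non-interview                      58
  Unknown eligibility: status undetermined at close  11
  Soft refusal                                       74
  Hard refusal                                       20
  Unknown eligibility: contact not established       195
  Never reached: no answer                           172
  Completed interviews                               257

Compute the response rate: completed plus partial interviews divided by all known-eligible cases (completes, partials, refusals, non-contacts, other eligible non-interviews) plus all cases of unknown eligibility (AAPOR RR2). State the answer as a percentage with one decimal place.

Refusals = 20 + 74 = 94
Never reached = 172 + 64 = 236
Unknown if eligible = 195 + 11 = 206
Numerator: 257 + 24 = 281
Base: 257 + 24 + 94 + 236 + 58 + 206 = 875
RR2 = 281 / 875 = 0.3211

32.1%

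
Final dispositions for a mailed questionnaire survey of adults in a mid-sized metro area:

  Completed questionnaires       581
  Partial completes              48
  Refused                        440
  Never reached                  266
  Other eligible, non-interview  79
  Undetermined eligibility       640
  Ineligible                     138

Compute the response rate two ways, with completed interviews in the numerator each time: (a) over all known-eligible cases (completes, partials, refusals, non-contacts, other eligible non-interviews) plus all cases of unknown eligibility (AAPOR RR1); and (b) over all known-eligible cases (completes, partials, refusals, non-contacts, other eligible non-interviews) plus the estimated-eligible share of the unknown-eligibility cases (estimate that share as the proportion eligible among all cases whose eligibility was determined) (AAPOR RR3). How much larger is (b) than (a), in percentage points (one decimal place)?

0.8

Numerator: 581
Base: 581 + 48 + 440 + 266 + 79 + 640 = 2054
RR1 = 581 / 2054 = 0.2829
Determined eligible: 581 + 48 + 440 + 266 + 79 = 1414
e = 1414 / (1414 + 138) = 1414 / 1552 = 0.9111
Eligible share of unknowns: 0.9111 × 640 = 583.10
Base: 1414 + 583.10 = 1997.10
RR3 = 581 / 1997.10 = 0.2909
Difference = 29.09 − 28.29 = 0.80 percentage points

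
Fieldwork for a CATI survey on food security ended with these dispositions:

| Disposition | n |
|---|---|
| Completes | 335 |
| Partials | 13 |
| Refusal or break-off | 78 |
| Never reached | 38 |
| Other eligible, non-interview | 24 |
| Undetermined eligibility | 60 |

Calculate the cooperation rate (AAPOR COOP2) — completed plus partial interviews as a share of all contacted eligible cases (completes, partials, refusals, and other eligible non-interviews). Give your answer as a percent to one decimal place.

77.3%

Top → 335 + 13 = 348
Base → 335 + 13 + 78 + 24 = 450
COOP2 = 348 / 450 = 0.7733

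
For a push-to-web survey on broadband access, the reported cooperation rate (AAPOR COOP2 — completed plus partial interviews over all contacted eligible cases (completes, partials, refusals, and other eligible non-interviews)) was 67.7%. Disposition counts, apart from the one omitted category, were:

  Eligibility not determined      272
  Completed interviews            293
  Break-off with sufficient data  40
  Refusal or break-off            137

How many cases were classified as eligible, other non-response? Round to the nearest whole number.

Top: 293 + 40 = 333
COOP2 = 333 / D = 0.677
D = 333 / 0.677 = 491.9
Remaining denominator categories sum to 470
eligible, other non-response = 491.9 − 470 ≈ 22

22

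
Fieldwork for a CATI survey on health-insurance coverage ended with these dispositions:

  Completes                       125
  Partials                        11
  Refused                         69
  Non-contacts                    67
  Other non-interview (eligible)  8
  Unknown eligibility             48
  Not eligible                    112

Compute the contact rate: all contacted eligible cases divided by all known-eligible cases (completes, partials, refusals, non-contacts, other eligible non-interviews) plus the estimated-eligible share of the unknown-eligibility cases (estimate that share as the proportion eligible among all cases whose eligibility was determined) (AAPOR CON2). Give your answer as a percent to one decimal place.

Num: 125 + 11 + 69 + 8 = 213
Known eligible: 125 + 11 + 69 + 67 + 8 = 280
e = 280 / (280 + 112) = 280 / 392 = 0.7143
Eligible share of unknowns: 0.7143 × 48 = 34.29
Denom: 280 + 34.29 = 314.29
CON2 = 213 / 314.29 = 0.6777

67.8%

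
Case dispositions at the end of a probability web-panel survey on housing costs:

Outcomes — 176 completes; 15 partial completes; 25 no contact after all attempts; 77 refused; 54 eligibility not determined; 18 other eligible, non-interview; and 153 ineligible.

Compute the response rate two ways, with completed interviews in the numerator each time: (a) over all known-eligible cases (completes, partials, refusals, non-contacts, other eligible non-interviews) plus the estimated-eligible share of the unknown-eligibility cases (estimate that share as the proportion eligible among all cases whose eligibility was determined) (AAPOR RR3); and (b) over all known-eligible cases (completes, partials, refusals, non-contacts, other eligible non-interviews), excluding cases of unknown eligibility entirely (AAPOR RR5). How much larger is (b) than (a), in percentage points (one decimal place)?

Numerator → 176
Known eligible → 176 + 15 + 77 + 25 + 18 = 311
e = 311 / (311 + 153) = 311 / 464 = 0.6703
e × U → 0.6703 × 54 = 36.20
Base → 311 + 36.20 = 347.20
RR3 = 176 / 347.20 = 0.5069
Base → 176 + 15 + 77 + 25 + 18 = 311
RR5 = 176 / 311 = 0.5659
Difference = 56.59 − 50.69 = 5.90 percentage points

5.9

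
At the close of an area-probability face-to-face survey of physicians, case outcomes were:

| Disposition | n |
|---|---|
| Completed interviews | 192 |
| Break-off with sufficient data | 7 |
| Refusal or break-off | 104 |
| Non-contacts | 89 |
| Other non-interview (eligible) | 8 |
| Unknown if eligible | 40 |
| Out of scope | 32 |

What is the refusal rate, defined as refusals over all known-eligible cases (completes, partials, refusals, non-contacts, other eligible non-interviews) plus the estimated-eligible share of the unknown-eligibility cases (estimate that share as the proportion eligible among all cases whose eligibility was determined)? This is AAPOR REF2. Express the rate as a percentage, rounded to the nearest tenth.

Top: 104
Eligible (known): 192 + 7 + 104 + 89 + 8 = 400
e = 400 / (400 + 32) = 400 / 432 = 0.9259
Estimated eligible among unknowns: 0.9259 × 40 = 37.04
Base: 400 + 37.04 = 437.04
REF2 = 104 / 437.04 = 0.2380

23.8%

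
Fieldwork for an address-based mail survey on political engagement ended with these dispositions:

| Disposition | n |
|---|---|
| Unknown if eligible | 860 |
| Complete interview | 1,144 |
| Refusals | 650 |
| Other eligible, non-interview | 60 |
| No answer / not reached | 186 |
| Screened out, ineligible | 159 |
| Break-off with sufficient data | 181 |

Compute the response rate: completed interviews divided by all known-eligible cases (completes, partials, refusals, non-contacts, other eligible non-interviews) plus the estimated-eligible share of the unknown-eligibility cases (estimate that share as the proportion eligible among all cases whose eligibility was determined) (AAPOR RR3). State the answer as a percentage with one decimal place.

Top = 1144
Known eligible = 1144 + 181 + 650 + 186 + 60 = 2221
e = 2221 / (2221 + 159) = 2221 / 2380 = 0.9332
e × U = 0.9332 × 860 = 802.55
Base = 2221 + 802.55 = 3023.55
RR3 = 1144 / 3023.55 = 0.3784

37.8%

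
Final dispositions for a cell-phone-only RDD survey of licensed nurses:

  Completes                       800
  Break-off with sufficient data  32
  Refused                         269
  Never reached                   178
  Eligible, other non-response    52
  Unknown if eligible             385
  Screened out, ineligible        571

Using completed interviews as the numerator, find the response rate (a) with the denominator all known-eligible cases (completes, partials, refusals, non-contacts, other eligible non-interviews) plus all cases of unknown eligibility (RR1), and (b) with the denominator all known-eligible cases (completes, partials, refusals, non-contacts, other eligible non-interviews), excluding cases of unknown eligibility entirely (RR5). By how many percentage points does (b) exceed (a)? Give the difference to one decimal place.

Numerator = 800
Base = 800 + 32 + 269 + 178 + 52 + 385 = 1716
RR1 = 800 / 1716 = 0.4662
Base = 800 + 32 + 269 + 178 + 52 = 1331
RR5 = 800 / 1331 = 0.6011
Difference = 60.11 − 46.62 = 13.49 percentage points

13.5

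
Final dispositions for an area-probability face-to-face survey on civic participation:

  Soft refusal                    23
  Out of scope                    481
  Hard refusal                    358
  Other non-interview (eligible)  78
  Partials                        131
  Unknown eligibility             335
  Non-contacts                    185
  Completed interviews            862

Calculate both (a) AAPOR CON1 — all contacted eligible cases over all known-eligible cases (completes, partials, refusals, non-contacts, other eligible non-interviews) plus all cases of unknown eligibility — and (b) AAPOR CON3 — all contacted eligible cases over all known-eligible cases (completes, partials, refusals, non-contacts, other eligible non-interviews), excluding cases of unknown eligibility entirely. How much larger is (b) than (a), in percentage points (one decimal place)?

15.1

Refused = 358 + 23 = 381
Num → 862 + 131 + 381 + 78 = 1452
Denominator → 862 + 131 + 381 + 185 + 78 + 335 = 1972
CON1 = 1452 / 1972 = 0.7363
Denominator → 862 + 131 + 381 + 185 + 78 = 1637
CON3 = 1452 / 1637 = 0.8870
Difference = 88.70 − 73.63 = 15.07 percentage points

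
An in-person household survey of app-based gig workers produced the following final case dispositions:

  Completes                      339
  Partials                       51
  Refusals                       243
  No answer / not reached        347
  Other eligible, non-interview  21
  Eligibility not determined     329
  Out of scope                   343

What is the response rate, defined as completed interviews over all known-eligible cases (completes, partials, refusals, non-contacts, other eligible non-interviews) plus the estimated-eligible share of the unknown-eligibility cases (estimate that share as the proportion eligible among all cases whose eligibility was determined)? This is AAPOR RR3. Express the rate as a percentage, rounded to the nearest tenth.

Num → 339
Known eligible → 339 + 51 + 243 + 347 + 21 = 1001
e = 1001 / (1001 + 343) = 1001 / 1344 = 0.7448
Eligible share of unknowns → 0.7448 × 329 = 245.04
Base → 1001 + 245.04 = 1246.04
RR3 = 339 / 1246.04 = 0.2721

27.2%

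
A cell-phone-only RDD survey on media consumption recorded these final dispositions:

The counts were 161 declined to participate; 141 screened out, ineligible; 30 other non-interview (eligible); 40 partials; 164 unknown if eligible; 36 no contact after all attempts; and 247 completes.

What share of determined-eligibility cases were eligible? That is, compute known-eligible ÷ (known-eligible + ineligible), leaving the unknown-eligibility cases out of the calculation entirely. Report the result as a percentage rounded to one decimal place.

Known eligible: 247 + 40 + 161 + 36 + 30 = 514
e = 514 / (514 + 141) = 514 / 655 = 0.7847

78.5%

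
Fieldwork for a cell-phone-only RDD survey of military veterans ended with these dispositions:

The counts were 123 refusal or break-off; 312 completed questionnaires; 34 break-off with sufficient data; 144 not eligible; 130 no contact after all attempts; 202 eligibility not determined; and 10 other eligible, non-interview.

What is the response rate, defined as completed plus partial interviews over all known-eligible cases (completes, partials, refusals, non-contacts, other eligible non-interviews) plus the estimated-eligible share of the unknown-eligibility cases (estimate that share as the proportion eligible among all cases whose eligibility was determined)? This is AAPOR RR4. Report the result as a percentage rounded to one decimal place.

Top → 312 + 34 = 346
Determined eligible → 312 + 34 + 123 + 130 + 10 = 609
e = 609 / (609 + 144) = 609 / 753 = 0.8088
Estimated eligible among unknowns → 0.8088 × 202 = 163.38
Denom → 609 + 163.38 = 772.38
RR4 = 346 / 772.38 = 0.4480

44.8%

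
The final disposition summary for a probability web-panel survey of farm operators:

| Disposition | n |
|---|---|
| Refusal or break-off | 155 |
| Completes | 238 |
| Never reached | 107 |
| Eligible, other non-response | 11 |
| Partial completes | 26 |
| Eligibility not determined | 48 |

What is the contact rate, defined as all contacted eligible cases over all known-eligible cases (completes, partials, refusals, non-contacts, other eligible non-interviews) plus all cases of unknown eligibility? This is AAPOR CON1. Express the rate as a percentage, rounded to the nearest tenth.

73.5%

Numerator → 238 + 26 + 155 + 11 = 430
Denominator → 238 + 26 + 155 + 107 + 11 + 48 = 585
CON1 = 430 / 585 = 0.7350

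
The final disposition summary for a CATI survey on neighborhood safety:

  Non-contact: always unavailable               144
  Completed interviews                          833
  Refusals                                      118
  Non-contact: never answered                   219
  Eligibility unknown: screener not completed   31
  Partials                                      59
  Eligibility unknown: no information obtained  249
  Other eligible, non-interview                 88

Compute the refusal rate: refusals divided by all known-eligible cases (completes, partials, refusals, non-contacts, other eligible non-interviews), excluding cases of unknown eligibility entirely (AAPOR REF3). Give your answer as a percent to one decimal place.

Non-contacts = 219 + 144 = 363
Unknown eligibility = 31 + 249 = 280
Numerator: 118
Denom: 833 + 59 + 118 + 363 + 88 = 1461
REF3 = 118 / 1461 = 0.0808

8.1%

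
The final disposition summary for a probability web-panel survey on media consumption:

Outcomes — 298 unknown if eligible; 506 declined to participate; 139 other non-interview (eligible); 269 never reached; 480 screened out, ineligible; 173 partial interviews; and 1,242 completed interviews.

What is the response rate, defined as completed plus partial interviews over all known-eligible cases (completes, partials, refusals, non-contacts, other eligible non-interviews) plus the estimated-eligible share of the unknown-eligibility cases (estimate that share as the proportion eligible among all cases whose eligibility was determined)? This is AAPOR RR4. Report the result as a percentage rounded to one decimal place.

54.9%

Num → 1242 + 173 = 1415
Eligible (known) → 1242 + 173 + 506 + 269 + 139 = 2329
e = 2329 / (2329 + 480) = 2329 / 2809 = 0.8291
Eligible share of unknowns → 0.8291 × 298 = 247.07
Denominator → 2329 + 247.07 = 2576.07
RR4 = 1415 / 2576.07 = 0.5493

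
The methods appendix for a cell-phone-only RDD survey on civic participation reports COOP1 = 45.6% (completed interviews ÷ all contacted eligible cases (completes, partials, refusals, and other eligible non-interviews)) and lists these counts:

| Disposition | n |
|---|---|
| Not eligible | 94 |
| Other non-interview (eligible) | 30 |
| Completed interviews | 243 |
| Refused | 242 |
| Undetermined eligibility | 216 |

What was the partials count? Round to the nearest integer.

18

COOP1 = 243 / D = 0.456
D = 243 / 0.456 = 532.9
Other denominator terms total 515
partials = 532.9 − 515 ≈ 18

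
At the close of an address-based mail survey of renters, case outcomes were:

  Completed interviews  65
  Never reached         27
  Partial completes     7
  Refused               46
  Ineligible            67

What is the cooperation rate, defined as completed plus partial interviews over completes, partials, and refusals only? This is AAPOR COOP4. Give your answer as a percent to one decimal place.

Top: 65 + 7 = 72
Denominator: 65 + 7 + 46 = 118
COOP4 = 72 / 118 = 0.6102

61.0%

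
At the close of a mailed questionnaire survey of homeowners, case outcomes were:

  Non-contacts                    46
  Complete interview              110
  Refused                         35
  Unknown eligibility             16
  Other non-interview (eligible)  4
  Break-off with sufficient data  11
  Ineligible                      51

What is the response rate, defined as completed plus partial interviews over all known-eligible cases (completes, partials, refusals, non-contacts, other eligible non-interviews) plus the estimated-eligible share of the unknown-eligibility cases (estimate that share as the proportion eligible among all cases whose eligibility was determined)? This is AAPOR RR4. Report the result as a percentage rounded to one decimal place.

Top → 110 + 11 = 121
Eligible (known) → 110 + 11 + 35 + 46 + 4 = 206
e = 206 / (206 + 51) = 206 / 257 = 0.8016
e × U → 0.8016 × 16 = 12.83
Denom → 206 + 12.83 = 218.83
RR4 = 121 / 218.83 = 0.5529

55.3%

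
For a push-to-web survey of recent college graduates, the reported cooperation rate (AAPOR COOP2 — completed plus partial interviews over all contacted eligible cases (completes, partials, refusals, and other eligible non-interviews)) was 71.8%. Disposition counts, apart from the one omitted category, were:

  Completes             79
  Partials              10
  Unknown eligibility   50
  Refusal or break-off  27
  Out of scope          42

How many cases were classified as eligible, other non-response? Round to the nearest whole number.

8

Top = 79 + 10 = 89
COOP2 = 89 / D = 0.718
D = 89 / 0.718 = 124.0
Rest of base = 116
eligible, other non-response = 124.0 − 116 ≈ 8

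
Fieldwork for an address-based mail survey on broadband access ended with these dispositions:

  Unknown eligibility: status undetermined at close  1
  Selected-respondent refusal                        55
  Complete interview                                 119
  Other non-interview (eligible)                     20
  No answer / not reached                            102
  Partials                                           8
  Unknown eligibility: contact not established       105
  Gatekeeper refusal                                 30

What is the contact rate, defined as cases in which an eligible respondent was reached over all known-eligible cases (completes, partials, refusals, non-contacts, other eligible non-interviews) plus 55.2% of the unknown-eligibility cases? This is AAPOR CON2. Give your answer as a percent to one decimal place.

Refusal or break-off = 30 + 55 = 85
Unknown if eligible = 105 + 1 = 106
Num: 119 + 8 + 85 + 20 = 232
Eligible (known): 119 + 8 + 85 + 102 + 20 = 334
Estimated eligible among unknowns: 0.5520 × 106 = 58.51
Denom: 334 + 58.51 = 392.51
CON2 = 232 / 392.51 = 0.5911

59.1%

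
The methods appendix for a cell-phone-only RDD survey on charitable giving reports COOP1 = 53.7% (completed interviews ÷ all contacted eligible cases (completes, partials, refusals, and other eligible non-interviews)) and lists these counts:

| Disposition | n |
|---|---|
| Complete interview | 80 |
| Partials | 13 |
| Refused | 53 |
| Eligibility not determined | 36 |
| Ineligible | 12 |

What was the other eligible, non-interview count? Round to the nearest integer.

3

COOP1 = 80 / D = 0.537
D = 80 / 0.537 = 149.0
Rest of base = 146
other eligible, non-interview = 149.0 − 146 ≈ 3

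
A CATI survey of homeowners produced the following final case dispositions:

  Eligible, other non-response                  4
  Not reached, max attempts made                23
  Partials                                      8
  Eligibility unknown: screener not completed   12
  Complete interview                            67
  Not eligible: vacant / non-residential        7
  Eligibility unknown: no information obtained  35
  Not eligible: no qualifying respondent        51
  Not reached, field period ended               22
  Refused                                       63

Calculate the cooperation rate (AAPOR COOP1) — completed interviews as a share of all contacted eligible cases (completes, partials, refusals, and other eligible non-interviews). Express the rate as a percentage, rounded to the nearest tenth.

47.2%

Never reached = 22 + 23 = 45
Undetermined eligibility = 12 + 35 = 47
Out of scope = 51 + 7 = 58
Numerator: 67
Denom: 67 + 8 + 63 + 4 = 142
COOP1 = 67 / 142 = 0.4718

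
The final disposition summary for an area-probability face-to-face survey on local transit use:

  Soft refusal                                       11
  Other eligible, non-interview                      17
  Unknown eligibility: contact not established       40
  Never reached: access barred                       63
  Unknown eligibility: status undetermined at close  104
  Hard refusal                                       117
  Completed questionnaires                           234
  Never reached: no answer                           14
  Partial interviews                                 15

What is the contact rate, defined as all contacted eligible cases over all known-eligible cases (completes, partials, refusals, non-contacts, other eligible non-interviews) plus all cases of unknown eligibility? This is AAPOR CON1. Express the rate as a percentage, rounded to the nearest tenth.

Refusals = 117 + 11 = 128
No contact after all attempts = 14 + 63 = 77
Unknown if eligible = 40 + 104 = 144
Top = 234 + 15 + 128 + 17 = 394
Base = 234 + 15 + 128 + 77 + 17 + 144 = 615
CON1 = 394 / 615 = 0.6407

64.1%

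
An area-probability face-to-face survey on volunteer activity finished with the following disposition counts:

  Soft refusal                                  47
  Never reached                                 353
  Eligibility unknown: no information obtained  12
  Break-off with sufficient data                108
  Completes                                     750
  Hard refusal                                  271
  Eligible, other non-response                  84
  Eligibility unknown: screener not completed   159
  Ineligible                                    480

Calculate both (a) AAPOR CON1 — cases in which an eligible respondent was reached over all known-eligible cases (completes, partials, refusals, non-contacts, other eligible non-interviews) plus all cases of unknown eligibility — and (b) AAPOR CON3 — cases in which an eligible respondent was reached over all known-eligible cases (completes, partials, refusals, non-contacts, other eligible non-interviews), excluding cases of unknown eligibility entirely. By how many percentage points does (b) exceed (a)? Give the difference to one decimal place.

7.5

Declined to participate = 271 + 47 = 318
Eligibility not determined = 159 + 12 = 171
Numerator: 750 + 108 + 318 + 84 = 1260
Denominator: 750 + 108 + 318 + 353 + 84 + 171 = 1784
CON1 = 1260 / 1784 = 0.7063
Denominator: 750 + 108 + 318 + 353 + 84 = 1613
CON3 = 1260 / 1613 = 0.7812
Difference = 78.12 − 70.63 = 7.49 percentage points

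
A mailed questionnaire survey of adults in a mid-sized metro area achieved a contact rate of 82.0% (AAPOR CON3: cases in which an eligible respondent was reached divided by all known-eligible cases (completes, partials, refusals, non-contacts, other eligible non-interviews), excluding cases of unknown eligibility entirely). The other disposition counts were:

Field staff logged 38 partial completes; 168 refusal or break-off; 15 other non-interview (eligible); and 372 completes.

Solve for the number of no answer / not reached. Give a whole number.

Numerator = 372 + 38 + 168 + 15 = 593
CON3 = 593 / D = 0.820
D = 593 / 0.820 = 723.2
Rest of base = 593
no answer / not reached = 723.2 − 593 ≈ 130

130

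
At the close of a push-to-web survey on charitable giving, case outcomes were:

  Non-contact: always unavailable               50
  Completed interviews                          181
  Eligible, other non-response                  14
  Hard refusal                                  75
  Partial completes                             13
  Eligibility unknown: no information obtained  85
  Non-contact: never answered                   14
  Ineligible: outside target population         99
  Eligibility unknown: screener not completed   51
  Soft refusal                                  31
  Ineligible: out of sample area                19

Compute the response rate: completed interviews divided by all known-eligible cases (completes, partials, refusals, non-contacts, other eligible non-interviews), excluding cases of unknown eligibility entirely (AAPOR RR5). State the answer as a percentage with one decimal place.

47.9%

Declined to participate = 75 + 31 = 106
No contact after all attempts = 14 + 50 = 64
Eligibility not determined = 51 + 85 = 136
Screened out, ineligible = 99 + 19 = 118
Num = 181
Denom = 181 + 13 + 106 + 64 + 14 = 378
RR5 = 181 / 378 = 0.4788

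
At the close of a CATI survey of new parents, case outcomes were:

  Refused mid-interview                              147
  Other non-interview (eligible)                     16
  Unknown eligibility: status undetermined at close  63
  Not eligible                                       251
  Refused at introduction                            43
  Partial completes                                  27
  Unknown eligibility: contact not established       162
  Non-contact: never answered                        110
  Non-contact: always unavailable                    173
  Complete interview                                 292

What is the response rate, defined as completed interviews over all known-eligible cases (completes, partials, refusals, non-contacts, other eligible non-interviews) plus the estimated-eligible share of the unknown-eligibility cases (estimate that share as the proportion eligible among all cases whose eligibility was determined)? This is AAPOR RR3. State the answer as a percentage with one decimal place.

29.8%

Refusals = 43 + 147 = 190
Never reached = 110 + 173 = 283
Unknown eligibility = 162 + 63 = 225
Num → 292
Eligible (known) → 292 + 27 + 190 + 283 + 16 = 808
e = 808 / (808 + 251) = 808 / 1059 = 0.7630
Eligible share of unknowns → 0.7630 × 225 = 171.68
Base → 808 + 171.68 = 979.68
RR3 = 292 / 979.68 = 0.2981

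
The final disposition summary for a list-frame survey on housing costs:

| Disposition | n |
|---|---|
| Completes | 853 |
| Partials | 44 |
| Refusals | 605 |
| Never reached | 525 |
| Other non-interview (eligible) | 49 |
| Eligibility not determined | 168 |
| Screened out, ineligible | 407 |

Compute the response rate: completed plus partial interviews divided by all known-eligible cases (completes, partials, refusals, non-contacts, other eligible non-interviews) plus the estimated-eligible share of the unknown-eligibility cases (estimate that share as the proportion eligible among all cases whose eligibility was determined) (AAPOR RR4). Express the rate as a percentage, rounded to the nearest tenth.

Num → 853 + 44 = 897
Known eligible → 853 + 44 + 605 + 525 + 49 = 2076
e = 2076 / (2076 + 407) = 2076 / 2483 = 0.8361
Eligible share of unknowns → 0.8361 × 168 = 140.46
Base → 2076 + 140.46 = 2216.46
RR4 = 897 / 2216.46 = 0.4047

40.5%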